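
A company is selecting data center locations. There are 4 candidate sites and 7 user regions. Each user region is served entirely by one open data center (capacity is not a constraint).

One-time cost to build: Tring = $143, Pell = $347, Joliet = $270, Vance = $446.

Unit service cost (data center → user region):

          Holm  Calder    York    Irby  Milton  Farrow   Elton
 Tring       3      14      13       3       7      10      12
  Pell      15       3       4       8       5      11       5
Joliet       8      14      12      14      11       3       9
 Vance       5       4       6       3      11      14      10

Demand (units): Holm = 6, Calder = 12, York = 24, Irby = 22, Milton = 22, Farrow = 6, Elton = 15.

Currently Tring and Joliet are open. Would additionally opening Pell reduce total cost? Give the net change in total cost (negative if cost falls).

Yes — net change −81 (cost falls by 81).

Current service cost with {Tring, Joliet}: 847.
Adding Pell: each user region re-picks its cheapest; new service cost 419, saving 428.
Extra fixed cost: 347. Net change = 347 − 428 = -81.
(Totals: 1260 → 1179.)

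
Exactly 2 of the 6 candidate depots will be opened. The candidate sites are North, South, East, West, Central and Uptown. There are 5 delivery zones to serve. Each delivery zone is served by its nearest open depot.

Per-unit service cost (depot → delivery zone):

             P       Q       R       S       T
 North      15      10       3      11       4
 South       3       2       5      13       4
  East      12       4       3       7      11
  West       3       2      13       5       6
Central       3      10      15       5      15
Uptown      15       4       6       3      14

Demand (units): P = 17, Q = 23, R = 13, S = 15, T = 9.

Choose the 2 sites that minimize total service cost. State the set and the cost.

Choose South and Uptown; total service cost 243.

With exactly 2 open, each delivery zone uses its cheapest among the chosen.
{South, Uptown}: P→South 3·17=51, Q→South 2·23=46, R→South 5·13=65, S→Uptown 3·15=45, T→South 4·9=36. Service cost 243.
{North, West}: service cost 247
{East, West}: service cost 265
Among all 15 size-2 choices, {South, Uptown} is lowest.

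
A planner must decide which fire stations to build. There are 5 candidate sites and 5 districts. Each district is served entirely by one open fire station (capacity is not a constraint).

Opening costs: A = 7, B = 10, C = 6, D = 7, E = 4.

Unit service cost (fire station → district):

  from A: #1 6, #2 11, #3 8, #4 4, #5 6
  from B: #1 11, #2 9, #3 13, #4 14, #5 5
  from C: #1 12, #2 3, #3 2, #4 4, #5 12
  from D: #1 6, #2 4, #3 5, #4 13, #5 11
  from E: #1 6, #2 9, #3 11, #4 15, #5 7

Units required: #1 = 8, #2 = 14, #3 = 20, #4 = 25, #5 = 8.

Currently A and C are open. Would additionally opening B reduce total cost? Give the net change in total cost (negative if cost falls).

Current service cost with {A, C}: 278.
Adding B: each district re-picks its cheapest; new service cost 270, saving 8.
Extra fixed cost: 10. Net change = 10 − 8 = 2.
(Totals: 291 → 293.)

No — net change +2 (cost rises by 2).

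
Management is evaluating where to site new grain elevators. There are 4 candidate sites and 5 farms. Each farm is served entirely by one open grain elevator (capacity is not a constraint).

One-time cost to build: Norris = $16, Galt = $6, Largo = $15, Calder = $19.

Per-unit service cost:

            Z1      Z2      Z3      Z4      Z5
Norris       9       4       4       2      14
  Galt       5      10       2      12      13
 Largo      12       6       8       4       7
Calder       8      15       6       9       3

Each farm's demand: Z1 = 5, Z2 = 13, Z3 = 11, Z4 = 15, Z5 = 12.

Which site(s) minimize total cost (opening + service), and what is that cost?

Open Norris, Galt and Calder; minimum total cost 206.

For any fixed open set, each farm goes to its cheapest open site; total = fixed + service.
{Norris, Galt, Calder}: Z1→Galt 5·5=25, Z2→Norris 4·13=52, Z3→Galt 2·11=22, Z4→Norris 2·15=30, Z5→Calder 3·12=36. Service 165; fixed 41; total 206.
{Norris, Galt, Largo, Calder}: Z1→Galt 5·5=25, Z2→Norris 4·13=52, Z3→Galt 2·11=22, Z4→Norris 2·15=30, Z5→Calder 3·12=36. Service 165; fixed 56; total 221.
{Norris, Calder}: service 202 + fixed 35 = 237
{Galt}: service 513 + fixed 6 = 519
No other subset beats 206.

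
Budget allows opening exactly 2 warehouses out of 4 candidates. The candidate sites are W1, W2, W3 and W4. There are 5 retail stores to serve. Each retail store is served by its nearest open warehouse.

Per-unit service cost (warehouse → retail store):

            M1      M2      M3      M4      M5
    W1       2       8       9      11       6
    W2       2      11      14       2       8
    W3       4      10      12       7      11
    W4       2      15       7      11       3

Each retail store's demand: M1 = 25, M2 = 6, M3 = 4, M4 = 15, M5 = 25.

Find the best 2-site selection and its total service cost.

Choose W2 and W4; total service cost 249.

With exactly 2 open, each retail store uses its cheapest among the chosen.
{W2, W4}: M1→W2 2·25=50, M2→W2 11·6=66, M3→W4 7·4=28, M4→W2 2·15=30, M5→W4 3·25=75. Service cost 249.
{W1, W2}: service cost 314
{W3, W4}: service cost 318
Among all 6 size-2 choices, {W2, W4} is lowest.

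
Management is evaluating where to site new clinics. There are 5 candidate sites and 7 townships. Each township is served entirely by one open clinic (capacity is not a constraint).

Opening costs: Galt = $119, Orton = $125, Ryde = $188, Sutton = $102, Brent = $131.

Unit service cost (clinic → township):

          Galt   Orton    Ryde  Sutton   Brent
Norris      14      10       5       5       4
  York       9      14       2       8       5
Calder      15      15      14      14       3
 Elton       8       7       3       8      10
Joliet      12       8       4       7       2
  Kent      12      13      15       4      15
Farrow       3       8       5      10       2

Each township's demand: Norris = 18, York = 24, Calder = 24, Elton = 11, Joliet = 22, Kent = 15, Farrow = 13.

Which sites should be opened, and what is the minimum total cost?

Open Sutton and Brent; minimum total cost 715.

For any fixed open set, each township goes to its cheapest open site; total = fixed + service.
{Sutton, Brent}: Norris→Brent 4·18=72, York→Brent 5·24=120, Calder→Brent 3·24=72, Elton→Sutton 8·11=88, Joliet→Brent 2·22=44, Kent→Sutton 4·15=60, Farrow→Brent 2·13=26. Service 482; fixed 233; total 715.
{Ryde, Sutton, Brent}: service 355 + fixed 421 = 776
{Brent}: Norris→Brent 4·18=72, York→Brent 5·24=120, Calder→Brent 3·24=72, Elton→Brent 10·11=110, Joliet→Brent 2·22=44, Kent→Brent 15·15=225, Farrow→Brent 2·13=26. Service 669; fixed 131; total 800.
{Galt, Orton, Ryde, Sutton, Brent}: service 355 + fixed 665 = 1020
No other subset beats 715.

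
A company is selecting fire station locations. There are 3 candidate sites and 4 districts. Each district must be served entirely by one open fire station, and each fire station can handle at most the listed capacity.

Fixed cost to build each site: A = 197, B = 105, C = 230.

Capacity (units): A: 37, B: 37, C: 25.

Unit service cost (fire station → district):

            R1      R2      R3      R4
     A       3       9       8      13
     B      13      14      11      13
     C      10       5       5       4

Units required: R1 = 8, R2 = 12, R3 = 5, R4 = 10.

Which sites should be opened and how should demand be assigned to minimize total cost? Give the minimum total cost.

Open {A}: R1→A 3·8=24, R2→A 9·12=108, R3→A 8·5=40, R4→A 13·10=130.
Loads: A carries 35/37. Service 302; fixed 197; total 499.
Next best feasible plan costs 562.

Minimum total cost: 499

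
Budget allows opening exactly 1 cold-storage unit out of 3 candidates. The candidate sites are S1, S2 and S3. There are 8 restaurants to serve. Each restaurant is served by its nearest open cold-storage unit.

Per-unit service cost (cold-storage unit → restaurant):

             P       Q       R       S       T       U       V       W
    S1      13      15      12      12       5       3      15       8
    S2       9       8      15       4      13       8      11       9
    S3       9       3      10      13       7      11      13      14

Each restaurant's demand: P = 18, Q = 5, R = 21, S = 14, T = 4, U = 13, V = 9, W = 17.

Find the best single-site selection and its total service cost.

With exactly 1 open, each restaurant uses its cheapest among the chosen.
{S2}: P→S2 9·18=162, Q→S2 8·5=40, R→S2 15·21=315, S→S2 4·14=56, T→S2 13·4=52, U→S2 8·13=104, V→S2 11·9=99, W→S2 9·17=153. Service cost 981.
{S1}: service cost 1059
{S3}: service cost 1095
Among all 3 size-1 choices, {S2} is lowest.

Choose S2 only; total service cost 981.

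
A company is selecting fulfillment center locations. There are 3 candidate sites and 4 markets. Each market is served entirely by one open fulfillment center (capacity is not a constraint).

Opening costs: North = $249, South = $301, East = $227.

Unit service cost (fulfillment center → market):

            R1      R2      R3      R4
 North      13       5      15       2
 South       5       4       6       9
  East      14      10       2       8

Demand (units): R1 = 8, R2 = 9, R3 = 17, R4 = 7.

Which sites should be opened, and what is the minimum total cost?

Open East only; minimum total cost 519.

For any fixed open set, each market goes to its cheapest open site; total = fixed + service.
{East}: R1→East 14·8=112, R2→East 10·9=90, R3→East 2·17=34, R4→East 8·7=56. Service 292; fixed 227; total 519.
{South}: service 241 + fixed 301 = 542
{North}: R1→North 13·8=104, R2→North 5·9=45, R3→North 15·17=255, R4→North 2·7=14. Service 418; fixed 249; total 667.
{North, South, East}: service 124 + fixed 777 = 901
No other subset beats 519.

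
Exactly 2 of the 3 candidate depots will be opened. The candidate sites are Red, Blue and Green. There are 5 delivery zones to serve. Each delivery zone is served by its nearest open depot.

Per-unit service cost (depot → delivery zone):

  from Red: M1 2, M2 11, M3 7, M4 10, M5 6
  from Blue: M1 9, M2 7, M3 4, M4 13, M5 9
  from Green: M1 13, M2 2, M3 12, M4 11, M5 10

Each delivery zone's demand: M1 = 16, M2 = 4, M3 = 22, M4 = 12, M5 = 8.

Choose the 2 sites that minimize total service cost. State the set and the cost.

Choose Red and Blue; total service cost 316.

With exactly 2 open, each delivery zone uses its cheapest among the chosen.
{Red, Blue}: M1→Red 2·16=32, M2→Blue 7·4=28, M3→Blue 4·22=88, M4→Red 10·12=120, M5→Red 6·8=48. Service cost 316.
{Red, Green}: service cost 362
{Blue, Green}: service cost 444
Among all 3 size-2 choices, {Red, Blue} is lowest.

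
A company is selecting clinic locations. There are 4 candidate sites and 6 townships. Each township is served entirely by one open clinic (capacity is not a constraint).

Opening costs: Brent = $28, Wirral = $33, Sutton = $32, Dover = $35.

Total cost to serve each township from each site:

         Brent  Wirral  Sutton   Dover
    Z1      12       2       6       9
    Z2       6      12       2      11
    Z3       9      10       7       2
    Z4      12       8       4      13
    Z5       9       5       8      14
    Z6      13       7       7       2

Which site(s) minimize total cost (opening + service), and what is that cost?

Open Sutton only; minimum total cost 66.

For any fixed open set, each township goes to its cheapest open site; total = fixed + service.
{Sutton}: Z1→Sutton 6, Z2→Sutton 2, Z3→Sutton 7, Z4→Sutton 4, Z5→Sutton 8, Z6→Sutton 7. Service 34; fixed 32; total 66.
{Wirral}: service 44 + fixed 33 = 77
{Dover}: service 51 + fixed 35 = 86
{Brent, Wirral, Sutton, Dover}: Z1→Wirral 2, Z2→Sutton 2, Z3→Dover 2, Z4→Sutton 4, Z5→Wirral 5, Z6→Dover 2. Service 17; fixed 128; total 145.
No other subset beats 66.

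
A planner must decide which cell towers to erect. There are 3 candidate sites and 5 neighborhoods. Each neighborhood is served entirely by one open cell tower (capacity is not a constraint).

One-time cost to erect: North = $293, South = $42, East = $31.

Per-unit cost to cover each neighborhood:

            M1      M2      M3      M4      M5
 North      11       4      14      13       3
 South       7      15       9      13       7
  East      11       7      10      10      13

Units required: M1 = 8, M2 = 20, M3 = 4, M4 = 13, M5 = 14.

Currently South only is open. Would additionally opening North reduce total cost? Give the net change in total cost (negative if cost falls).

No — net change +17 (cost rises by 17).

Current service cost with {South}: 659.
Adding North: each neighborhood re-picks its cheapest; new service cost 383, saving 276.
Extra fixed cost: 293. Net change = 293 − 276 = 17.
(Totals: 701 → 718.)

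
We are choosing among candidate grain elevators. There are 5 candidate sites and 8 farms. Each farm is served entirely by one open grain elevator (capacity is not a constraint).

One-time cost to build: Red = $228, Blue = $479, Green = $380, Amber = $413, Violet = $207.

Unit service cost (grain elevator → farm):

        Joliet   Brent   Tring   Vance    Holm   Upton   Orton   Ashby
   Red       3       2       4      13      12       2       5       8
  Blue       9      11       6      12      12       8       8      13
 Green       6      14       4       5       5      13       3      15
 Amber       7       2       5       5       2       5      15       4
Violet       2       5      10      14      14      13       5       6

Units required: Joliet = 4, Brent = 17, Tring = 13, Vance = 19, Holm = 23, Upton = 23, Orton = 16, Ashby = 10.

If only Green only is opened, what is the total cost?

Each farm is assigned to its cheapest site among the open ones.
{Green}: Joliet→Green 6·4=24, Brent→Green 14·17=238, Tring→Green 4·13=52, Vance→Green 5·19=95, Holm→Green 5·23=115, Upton→Green 13·23=299, Orton→Green 3·16=48, Ashby→Green 15·10=150. Service 1021; fixed 380; total 1401.

Total cost: 1401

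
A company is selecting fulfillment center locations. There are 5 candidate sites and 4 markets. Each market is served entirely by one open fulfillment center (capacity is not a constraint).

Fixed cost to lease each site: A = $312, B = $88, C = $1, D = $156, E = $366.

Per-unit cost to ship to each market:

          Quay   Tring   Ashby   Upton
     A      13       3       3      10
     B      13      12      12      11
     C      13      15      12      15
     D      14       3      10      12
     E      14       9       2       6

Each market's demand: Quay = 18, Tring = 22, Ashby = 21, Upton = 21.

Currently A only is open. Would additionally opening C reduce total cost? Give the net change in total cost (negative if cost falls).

Current service cost with {A}: 573.
Adding C: each market re-picks its cheapest; new service cost 573, saving 0.
Extra fixed cost: 1. Net change = 1 − 0 = 1.
(Totals: 885 → 886.)

No — net change +1 (cost rises by 1).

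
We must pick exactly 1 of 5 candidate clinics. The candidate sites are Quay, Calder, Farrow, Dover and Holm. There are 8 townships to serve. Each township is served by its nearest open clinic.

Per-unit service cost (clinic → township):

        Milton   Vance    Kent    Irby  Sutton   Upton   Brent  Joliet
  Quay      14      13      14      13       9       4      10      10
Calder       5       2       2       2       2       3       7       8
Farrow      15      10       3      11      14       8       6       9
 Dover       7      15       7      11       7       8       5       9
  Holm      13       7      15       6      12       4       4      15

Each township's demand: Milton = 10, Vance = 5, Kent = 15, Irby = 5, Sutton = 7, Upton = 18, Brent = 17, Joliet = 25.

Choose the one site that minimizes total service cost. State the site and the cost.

With exactly 1 open, each township uses its cheapest among the chosen.
{Calder}: Milton→Calder 5·10=50, Vance→Calder 2·5=10, Kent→Calder 2·15=30, Irby→Calder 2·5=10, Sutton→Calder 2·7=14, Upton→Calder 3·18=54, Brent→Calder 7·17=119, Joliet→Calder 8·25=200. Service cost 487.
{Dover}: service cost 808
{Farrow}: service cost 869
Among all 5 size-1 choices, {Calder} is lowest.

Choose Calder only; total service cost 487.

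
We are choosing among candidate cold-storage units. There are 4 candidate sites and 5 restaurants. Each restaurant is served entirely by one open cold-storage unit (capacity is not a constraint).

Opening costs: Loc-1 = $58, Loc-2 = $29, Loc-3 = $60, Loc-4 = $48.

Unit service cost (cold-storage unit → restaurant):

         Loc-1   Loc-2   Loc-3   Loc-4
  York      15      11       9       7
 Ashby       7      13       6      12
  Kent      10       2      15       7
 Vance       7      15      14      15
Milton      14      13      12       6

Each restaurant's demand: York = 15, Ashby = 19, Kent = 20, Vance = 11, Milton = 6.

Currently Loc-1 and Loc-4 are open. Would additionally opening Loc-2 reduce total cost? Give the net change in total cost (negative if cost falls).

Current service cost with {Loc-1, Loc-4}: 491.
Adding Loc-2: each restaurant re-picks its cheapest; new service cost 391, saving 100.
Extra fixed cost: 29. Net change = 29 − 100 = -71.
(Totals: 597 → 526.)

Yes — net change −71 (cost falls by 71).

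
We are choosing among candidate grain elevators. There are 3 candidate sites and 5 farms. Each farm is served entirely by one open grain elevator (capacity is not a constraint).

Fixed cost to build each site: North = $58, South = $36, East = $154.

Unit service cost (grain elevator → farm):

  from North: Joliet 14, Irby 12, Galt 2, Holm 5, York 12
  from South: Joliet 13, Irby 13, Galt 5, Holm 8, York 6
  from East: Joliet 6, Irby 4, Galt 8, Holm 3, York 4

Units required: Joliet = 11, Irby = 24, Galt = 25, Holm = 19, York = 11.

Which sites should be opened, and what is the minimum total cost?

For any fixed open set, each farm goes to its cheapest open site; total = fixed + service.
{North, East}: Joliet→East 6·11=66, Irby→East 4·24=96, Galt→North 2·25=50, Holm→East 3·19=57, York→East 4·11=44. Service 313; fixed 212; total 525.
{North, South, East}: Joliet→East 6·11=66, Irby→East 4·24=96, Galt→North 2·25=50, Holm→East 3·19=57, York→East 4·11=44. Service 313; fixed 248; total 561.
{South, East}: service 388 + fixed 190 = 578
{South}: service 798 + fixed 36 = 834
No other subset beats 525.

Open North and East; minimum total cost 525.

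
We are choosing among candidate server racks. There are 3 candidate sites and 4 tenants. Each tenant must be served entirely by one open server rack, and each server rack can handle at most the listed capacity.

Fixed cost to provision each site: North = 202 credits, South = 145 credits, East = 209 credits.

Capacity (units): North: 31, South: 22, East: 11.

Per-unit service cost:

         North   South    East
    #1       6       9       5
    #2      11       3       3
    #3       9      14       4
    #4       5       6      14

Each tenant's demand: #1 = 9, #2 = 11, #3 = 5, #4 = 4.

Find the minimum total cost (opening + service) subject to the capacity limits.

Minimum total cost: 442

Open {North}: #1→North 6·9=54, #2→North 11·11=121, #3→North 9·5=45, #4→North 5·4=20.
Loads: North carries 29/31. Service 240; fixed 202; total 442.
Next best feasible plan costs 499.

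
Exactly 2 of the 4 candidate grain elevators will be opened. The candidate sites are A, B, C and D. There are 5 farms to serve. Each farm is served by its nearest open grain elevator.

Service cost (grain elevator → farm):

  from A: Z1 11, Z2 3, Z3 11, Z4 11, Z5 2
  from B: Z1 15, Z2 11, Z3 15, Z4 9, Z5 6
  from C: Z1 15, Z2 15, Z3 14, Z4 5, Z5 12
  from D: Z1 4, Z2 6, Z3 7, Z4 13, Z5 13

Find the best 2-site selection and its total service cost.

Choose A and D; total service cost 27.

With exactly 2 open, each farm uses its cheapest among the chosen.
{A, D}: Z1→D 4, Z2→A 3, Z3→D 7, Z4→A 11, Z5→A 2. Service cost 27.
{A, C}: service cost 32
{B, D}: service cost 32
Among all 6 size-2 choices, {A, D} is lowest.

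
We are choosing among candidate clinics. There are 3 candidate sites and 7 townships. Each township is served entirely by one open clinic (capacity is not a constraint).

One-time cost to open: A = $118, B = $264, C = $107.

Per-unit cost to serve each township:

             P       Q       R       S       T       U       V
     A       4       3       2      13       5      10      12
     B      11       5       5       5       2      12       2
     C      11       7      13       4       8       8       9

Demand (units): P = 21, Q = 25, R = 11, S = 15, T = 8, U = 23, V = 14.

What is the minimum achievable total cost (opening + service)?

Minimum total cost: 816

For any fixed open set, each township goes to its cheapest open site; total = fixed + service.
{A, C}: P→A 4·21=84, Q→A 3·25=75, R→A 2·11=22, S→C 4·15=60, T→A 5·8=40, U→C 8·23=184, V→C 9·14=126. Service 591; fixed 225; total 816.
{A, B}: service 530 + fixed 382 = 912
{A}: service 814 + fixed 118 = 932
{A, B, C}: service 469 + fixed 489 = 958
No other subset beats 816.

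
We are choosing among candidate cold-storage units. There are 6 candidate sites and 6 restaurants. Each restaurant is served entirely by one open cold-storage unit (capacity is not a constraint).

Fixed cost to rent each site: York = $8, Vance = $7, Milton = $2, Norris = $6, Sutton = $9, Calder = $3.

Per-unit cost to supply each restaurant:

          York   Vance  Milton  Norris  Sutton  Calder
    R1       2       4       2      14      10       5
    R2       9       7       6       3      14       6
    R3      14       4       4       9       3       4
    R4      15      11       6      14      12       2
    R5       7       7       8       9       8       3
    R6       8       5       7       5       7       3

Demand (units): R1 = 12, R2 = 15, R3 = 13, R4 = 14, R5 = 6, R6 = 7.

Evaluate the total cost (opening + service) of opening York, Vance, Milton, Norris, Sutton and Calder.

Total cost: 210

Each restaurant is assigned to its cheapest site among the open ones.
{York, Vance, Milton, Norris, Sutton, Calder}: R1→York 2·12=24, R2→Norris 3·15=45, R3→Sutton 3·13=39, R4→Calder 2·14=28, R5→Calder 3·6=18, R6→Calder 3·7=21. Service 175; fixed 35; total 210.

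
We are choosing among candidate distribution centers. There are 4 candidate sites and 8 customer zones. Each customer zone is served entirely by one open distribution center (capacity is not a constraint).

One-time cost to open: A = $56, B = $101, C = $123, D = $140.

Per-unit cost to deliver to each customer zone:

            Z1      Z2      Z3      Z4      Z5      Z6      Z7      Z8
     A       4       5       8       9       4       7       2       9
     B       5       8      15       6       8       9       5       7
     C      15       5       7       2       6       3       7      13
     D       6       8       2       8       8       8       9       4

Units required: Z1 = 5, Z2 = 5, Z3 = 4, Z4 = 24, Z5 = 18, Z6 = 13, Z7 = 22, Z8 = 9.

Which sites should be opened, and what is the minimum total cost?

For any fixed open set, each customer zone goes to its cheapest open site; total = fixed + service.
{A, C}: Z1→A 4·5=20, Z2→A 5·5=25, Z3→C 7·4=28, Z4→C 2·24=48, Z5→A 4·18=72, Z6→C 3·13=39, Z7→A 2·22=44, Z8→A 9·9=81. Service 357; fixed 179; total 536.
{A, C, D}: Z1→A 4·5=20, Z2→A 5·5=25, Z3→D 2·4=8, Z4→C 2·24=48, Z5→A 4·18=72, Z6→C 3·13=39, Z7→A 2·22=44, Z8→D 4·9=36. Service 292; fixed 319; total 611.
{A, B, C}: Z1→A 4·5=20, Z2→A 5·5=25, Z3→C 7·4=28, Z4→C 2·24=48, Z5→A 4·18=72, Z6→C 3·13=39, Z7→A 2·22=44, Z8→B 7·9=63. Service 339; fixed 280; total 619.
{A, B, C, D}: Z1→A 4·5=20, Z2→A 5·5=25, Z3→D 2·4=8, Z4→C 2·24=48, Z5→A 4·18=72, Z6→C 3·13=39, Z7→A 2·22=44, Z8→D 4·9=36. Service 292; fixed 420; total 712.
(All 15 nonempty subsets were checked; A and C is lowest.)

Open A and C; minimum total cost 536.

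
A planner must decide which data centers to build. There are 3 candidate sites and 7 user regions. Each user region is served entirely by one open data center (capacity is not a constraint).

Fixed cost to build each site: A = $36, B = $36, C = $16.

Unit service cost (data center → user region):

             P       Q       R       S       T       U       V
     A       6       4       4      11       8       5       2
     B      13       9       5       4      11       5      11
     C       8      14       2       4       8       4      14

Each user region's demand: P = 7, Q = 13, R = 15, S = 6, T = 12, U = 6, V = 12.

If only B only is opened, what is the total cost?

Total cost: 637

Each user region is assigned to its cheapest site among the open ones.
{B}: P→B 13·7=91, Q→B 9·13=117, R→B 5·15=75, S→B 4·6=24, T→B 11·12=132, U→B 5·6=30, V→B 11·12=132. Service 601; fixed 36; total 637.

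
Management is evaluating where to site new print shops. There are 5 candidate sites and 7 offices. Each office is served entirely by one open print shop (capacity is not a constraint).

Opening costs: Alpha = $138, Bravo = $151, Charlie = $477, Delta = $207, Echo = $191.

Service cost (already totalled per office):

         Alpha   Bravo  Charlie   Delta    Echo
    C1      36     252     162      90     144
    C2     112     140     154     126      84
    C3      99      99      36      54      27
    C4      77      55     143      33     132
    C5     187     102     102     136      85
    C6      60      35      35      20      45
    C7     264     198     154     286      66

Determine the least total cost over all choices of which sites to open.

For any fixed open set, each office goes to its cheapest open site; total = fixed + service.
{Alpha, Echo}: C1→Alpha 36, C2→Echo 84, C3→Echo 27, C4→Alpha 77, C5→Echo 85, C6→Echo 45, C7→Echo 66. Service 420; fixed 329; total 749.
{Echo}: service 583 + fixed 191 = 774
{Delta, Echo}: C1→Delta 90, C2→Echo 84, C3→Echo 27, C4→Delta 33, C5→Echo 85, C6→Delta 20, C7→Echo 66. Service 405; fixed 398; total 803.
{Alpha, Bravo, Charlie, Delta, Echo}: C1→Alpha 36, C2→Echo 84, C3→Echo 27, C4→Delta 33, C5→Echo 85, C6→Delta 20, C7→Echo 66. Service 351; fixed 1164; total 1515.
No other subset beats 749.

Minimum total cost: 749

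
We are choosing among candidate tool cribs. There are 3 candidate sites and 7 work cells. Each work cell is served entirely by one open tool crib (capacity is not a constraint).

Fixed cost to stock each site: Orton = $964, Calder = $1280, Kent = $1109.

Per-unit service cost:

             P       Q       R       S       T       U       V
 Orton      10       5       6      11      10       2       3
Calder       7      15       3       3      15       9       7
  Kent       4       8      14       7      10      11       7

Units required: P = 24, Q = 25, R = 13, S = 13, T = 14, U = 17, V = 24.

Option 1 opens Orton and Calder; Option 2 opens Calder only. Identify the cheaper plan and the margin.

Option 2 is cheaper by 429.

Option 1: {Orton, Calder}: P→Calder 7·24=168, Q→Orton 5·25=125, R→Calder 3·13=39, S→Calder 3·13=39, T→Orton 10·14=140, U→Orton 2·17=34, V→Orton 3·24=72. Service 617; fixed 2244; total 2861.
Option 2: {Calder}: P→Calder 7·24=168, Q→Calder 15·25=375, R→Calder 3·13=39, S→Calder 3·13=39, T→Calder 15·14=210, U→Calder 9·17=153, V→Calder 7·24=168. Service 1152; fixed 1280; total 2432.
Difference: |2861 − 2432| = 429.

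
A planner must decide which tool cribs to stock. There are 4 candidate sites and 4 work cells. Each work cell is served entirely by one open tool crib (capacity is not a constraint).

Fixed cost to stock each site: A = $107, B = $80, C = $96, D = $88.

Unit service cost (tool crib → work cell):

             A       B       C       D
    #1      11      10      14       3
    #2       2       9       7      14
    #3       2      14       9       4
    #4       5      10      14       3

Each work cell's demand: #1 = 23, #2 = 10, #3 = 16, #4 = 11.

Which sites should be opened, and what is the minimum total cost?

Open A and D; minimum total cost 349.

For any fixed open set, each work cell goes to its cheapest open site; total = fixed + service.
{A, D}: #1→D 3·23=69, #2→A 2·10=20, #3→A 2·16=32, #4→D 3·11=33. Service 154; fixed 195; total 349.
{D}: #1→D 3·23=69, #2→D 14·10=140, #3→D 4·16=64, #4→D 3·11=33. Service 306; fixed 88; total 394.
{C, D}: #1→D 3·23=69, #2→C 7·10=70, #3→D 4·16=64, #4→D 3·11=33. Service 236; fixed 184; total 420.
{A, B, C, D}: service 154 + fixed 371 = 525
No other subset beats 349.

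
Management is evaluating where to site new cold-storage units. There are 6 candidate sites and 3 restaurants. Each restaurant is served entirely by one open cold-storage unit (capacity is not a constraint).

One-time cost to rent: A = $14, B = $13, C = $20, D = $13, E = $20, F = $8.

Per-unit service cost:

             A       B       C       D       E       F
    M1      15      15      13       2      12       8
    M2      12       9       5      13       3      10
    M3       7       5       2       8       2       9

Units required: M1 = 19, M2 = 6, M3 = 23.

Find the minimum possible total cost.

Minimum total cost: 135

For any fixed open set, each restaurant goes to its cheapest open site; total = fixed + service.
{D, E}: M1→D 2·19=38, M2→E 3·6=18, M3→E 2·23=46. Service 102; fixed 33; total 135.
{D, E, F}: service 102 + fixed 41 = 143
{C, D}: service 114 + fixed 33 = 147
{A, B, C, D, E, F}: M1→D 2·19=38, M2→E 3·6=18, M3→C 2·23=46. Service 102; fixed 88; total 190.
No other subset beats 135.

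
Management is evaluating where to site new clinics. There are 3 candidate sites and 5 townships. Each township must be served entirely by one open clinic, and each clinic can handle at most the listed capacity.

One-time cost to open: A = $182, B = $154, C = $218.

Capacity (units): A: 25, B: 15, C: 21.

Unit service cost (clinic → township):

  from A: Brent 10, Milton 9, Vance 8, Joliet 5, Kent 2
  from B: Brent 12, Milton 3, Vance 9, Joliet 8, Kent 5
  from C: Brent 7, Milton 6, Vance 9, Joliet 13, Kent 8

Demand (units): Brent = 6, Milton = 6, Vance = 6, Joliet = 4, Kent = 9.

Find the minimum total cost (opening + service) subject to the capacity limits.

Open {A, B}: Brent→A 10·6=60, Milton→B 3·6=18, Vance→A 8·6=48, Joliet→A 5·4=20, Kent→A 2·9=18.
Loads: A carries 25/25, B carries 6/15. Service 164; fixed 336; total 500.
Next best feasible plan costs 506.

Minimum total cost: 500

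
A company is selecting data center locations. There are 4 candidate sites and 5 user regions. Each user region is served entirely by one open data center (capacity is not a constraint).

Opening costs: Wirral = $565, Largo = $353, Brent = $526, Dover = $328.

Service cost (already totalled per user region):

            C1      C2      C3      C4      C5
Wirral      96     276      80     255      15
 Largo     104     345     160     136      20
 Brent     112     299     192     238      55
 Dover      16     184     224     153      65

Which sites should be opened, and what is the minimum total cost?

Open Dover only; minimum total cost 970.

For any fixed open set, each user region goes to its cheapest open site; total = fixed + service.
{Dover}: C1→Dover 16, C2→Dover 184, C3→Dover 224, C4→Dover 153, C5→Dover 65. Service 642; fixed 328; total 970.
{Largo}: service 765 + fixed 353 = 1118
{Largo, Dover}: service 516 + fixed 681 = 1197
{Wirral, Largo, Brent, Dover}: service 431 + fixed 1772 = 2203
No other subset beats 970.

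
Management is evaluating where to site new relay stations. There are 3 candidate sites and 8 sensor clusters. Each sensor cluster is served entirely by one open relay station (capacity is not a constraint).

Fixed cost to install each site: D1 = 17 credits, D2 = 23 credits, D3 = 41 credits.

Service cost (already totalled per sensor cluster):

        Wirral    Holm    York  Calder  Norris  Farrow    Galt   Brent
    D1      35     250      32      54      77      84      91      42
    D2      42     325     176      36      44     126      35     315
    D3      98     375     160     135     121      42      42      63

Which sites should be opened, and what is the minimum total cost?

Open D1, D2 and D3; minimum total cost 597.

For any fixed open set, each sensor cluster goes to its cheapest open site; total = fixed + service.
{D1, D2, D3}: Wirral→D1 35, Holm→D1 250, York→D1 32, Calder→D2 36, Norris→D2 44, Farrow→D3 42, Galt→D2 35, Brent→D1 42. Service 516; fixed 81; total 597.
{D1, D2}: Wirral→D1 35, Holm→D1 250, York→D1 32, Calder→D2 36, Norris→D2 44, Farrow→D1 84, Galt→D2 35, Brent→D1 42. Service 558; fixed 40; total 598.
{D1, D3}: Wirral→D1 35, Holm→D1 250, York→D1 32, Calder→D1 54, Norris→D1 77, Farrow→D3 42, Galt→D3 42, Brent→D1 42. Service 574; fixed 58; total 632.
{D1}: service 665 + fixed 17 = 682
(All 7 nonempty subsets were checked; D1, D2 and D3 is lowest.)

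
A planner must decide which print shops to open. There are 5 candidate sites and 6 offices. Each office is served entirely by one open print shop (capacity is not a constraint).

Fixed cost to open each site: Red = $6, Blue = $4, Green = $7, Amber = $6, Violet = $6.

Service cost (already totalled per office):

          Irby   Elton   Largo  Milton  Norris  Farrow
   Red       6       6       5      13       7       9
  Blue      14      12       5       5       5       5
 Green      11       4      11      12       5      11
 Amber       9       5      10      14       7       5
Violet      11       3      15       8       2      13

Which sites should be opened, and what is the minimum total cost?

For any fixed open set, each office goes to its cheapest open site; total = fixed + service.
{Blue, Violet}: Irby→Violet 11, Elton→Violet 3, Largo→Blue 5, Milton→Blue 5, Norris→Violet 2, Farrow→Blue 5. Service 31; fixed 10; total 41.
{Red, Blue}: service 32 + fixed 10 = 42
{Red, Blue, Violet}: service 26 + fixed 16 = 42
{Red, Blue, Green, Amber, Violet}: Irby→Red 6, Elton→Violet 3, Largo→Red 5, Milton→Blue 5, Norris→Violet 2, Farrow→Blue 5. Service 26; fixed 29; total 55.
No other subset beats 41.

Open Blue and Violet; minimum total cost 41.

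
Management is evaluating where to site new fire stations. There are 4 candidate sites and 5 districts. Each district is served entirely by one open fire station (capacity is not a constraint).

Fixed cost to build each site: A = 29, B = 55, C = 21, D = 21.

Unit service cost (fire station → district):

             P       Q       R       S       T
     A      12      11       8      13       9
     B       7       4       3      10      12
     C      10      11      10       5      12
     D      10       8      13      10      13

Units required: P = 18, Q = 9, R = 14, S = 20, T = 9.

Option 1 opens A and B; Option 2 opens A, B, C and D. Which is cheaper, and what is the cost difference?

Option 2 is cheaper by 58.

Option 1: {A, B}: P→B 7·18=126, Q→B 4·9=36, R→B 3·14=42, S→B 10·20=200, T→A 9·9=81. Service 485; fixed 84; total 569.
Option 2: {A, B, C, D}: P→B 7·18=126, Q→B 4·9=36, R→B 3·14=42, S→C 5·20=100, T→A 9·9=81. Service 385; fixed 126; total 511.
Difference: |569 − 511| = 58.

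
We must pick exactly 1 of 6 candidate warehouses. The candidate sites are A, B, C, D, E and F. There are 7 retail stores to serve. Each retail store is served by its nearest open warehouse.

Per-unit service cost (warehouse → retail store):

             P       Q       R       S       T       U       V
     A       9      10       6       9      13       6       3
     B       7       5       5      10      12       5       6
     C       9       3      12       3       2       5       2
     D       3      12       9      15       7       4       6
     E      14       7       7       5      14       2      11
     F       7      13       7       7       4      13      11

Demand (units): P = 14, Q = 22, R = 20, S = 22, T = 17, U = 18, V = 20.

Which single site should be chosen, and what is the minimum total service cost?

With exactly 1 open, each retail store uses its cheapest among the chosen.
{C}: P→C 9·14=126, Q→C 3·22=66, R→C 12·20=240, S→C 3·22=66, T→C 2·17=34, U→C 5·18=90, V→C 2·20=40. Service cost 662.
{B}: service cost 942
{A}: service cost 1053
Among all 6 size-1 choices, {C} is lowest.

Choose C only; total service cost 662.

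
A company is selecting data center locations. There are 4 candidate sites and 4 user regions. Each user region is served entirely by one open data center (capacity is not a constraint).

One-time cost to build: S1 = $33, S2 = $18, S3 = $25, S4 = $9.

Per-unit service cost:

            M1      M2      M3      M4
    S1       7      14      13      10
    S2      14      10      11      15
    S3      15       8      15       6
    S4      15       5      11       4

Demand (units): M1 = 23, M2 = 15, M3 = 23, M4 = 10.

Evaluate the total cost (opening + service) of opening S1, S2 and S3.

Each user region is assigned to its cheapest site among the open ones.
{S1, S2, S3}: M1→S1 7·23=161, M2→S3 8·15=120, M3→S2 11·23=253, M4→S3 6·10=60. Service 594; fixed 76; total 670.

Total cost: 670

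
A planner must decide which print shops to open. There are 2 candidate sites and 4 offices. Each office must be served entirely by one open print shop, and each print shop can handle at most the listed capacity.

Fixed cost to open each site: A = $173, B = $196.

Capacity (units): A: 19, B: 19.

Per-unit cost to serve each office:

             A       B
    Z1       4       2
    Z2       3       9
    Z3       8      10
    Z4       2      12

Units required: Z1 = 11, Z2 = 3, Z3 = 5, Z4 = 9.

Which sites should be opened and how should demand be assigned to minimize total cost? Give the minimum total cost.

Open {A, B}: Z1→B 2·11=22, Z2→A 3·3=9, Z3→A 8·5=40, Z4→A 2·9=18.
Loads: A carries 17/19, B carries 11/19. Service 89; fixed 369; total 458.
Next best feasible plan costs 468.

Minimum total cost: 458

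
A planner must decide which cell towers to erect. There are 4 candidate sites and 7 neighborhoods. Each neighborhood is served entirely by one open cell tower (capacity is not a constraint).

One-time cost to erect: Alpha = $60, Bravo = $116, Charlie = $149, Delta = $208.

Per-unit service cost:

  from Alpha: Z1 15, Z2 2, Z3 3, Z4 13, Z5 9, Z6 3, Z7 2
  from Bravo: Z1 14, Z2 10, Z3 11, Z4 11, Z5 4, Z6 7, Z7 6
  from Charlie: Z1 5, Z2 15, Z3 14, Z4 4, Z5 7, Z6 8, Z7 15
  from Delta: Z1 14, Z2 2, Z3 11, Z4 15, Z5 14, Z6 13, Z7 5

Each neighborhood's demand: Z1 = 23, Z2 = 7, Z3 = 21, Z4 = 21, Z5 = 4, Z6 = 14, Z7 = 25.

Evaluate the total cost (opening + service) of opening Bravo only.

Each neighborhood is assigned to its cheapest site among the open ones.
{Bravo}: Z1→Bravo 14·23=322, Z2→Bravo 10·7=70, Z3→Bravo 11·21=231, Z4→Bravo 11·21=231, Z5→Bravo 4·4=16, Z6→Bravo 7·14=98, Z7→Bravo 6·25=150. Service 1118; fixed 116; total 1234.

Total cost: 1234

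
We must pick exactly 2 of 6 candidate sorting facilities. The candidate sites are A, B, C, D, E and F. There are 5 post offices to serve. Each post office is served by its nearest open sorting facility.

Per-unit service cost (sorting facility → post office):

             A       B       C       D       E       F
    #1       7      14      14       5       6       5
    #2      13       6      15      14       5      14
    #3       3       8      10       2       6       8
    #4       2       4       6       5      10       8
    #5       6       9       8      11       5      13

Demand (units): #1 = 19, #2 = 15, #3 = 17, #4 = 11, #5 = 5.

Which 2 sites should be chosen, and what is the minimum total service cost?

Choose D and E; total service cost 284.

With exactly 2 open, each post office uses its cheapest among the chosen.
{D, E}: #1→D 5·19=95, #2→E 5·15=75, #3→D 2·17=34, #4→D 5·11=55, #5→E 5·5=25. Service cost 284.
{A, E}: service cost 287
{B, D}: service cost 308
Among all 15 size-2 choices, {D, E} is lowest.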